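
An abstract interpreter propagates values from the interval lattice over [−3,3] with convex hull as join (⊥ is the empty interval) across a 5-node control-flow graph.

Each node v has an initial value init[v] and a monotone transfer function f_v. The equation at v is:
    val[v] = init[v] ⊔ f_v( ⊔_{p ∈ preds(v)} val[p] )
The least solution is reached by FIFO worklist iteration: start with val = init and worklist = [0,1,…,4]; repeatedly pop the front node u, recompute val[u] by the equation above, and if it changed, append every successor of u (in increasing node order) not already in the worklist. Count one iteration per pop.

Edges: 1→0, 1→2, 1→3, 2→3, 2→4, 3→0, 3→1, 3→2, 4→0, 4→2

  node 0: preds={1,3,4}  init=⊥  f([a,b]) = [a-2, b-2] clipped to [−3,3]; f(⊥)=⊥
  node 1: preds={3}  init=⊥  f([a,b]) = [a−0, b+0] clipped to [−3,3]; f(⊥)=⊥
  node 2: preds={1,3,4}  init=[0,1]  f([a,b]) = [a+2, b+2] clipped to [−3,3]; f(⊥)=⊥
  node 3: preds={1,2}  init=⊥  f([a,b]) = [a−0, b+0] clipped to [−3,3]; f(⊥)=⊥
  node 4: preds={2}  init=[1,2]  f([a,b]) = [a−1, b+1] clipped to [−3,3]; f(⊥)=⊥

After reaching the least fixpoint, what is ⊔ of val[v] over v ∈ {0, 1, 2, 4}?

[-3,3]

Iteration log — 10 steps:
  step 1. node 0  ⊔preds=[1,2]  new=[-1,0]  old=⊥  +wl: 
  step 2. node 1  ⊔preds=⊥  new=⊥  stable
  step 3. node 2  ⊔preds=[1,2]  new=[0,3]  old=[0,1]  +wl: 
  step 4. node 3  ⊔preds=[0,3]  new=[0,3]  old=⊥  +wl: 0,1,2
  step 5. node 4  ⊔preds=[0,3]  new=[-1,3]  old=[1,2]  +wl: 
  step 6. node 0  ⊔preds=[-1,3]  new=[-3,1]  old=[-1,0]  +wl: 
  step 7. node 1  ⊔preds=[0,3]  new=[0,3]  old=⊥  +wl: 0,3
  step 8. node 2  ⊔preds=[-1,3]  new=[0,3]  stable
  step 9. node 0  ⊔preds=[-1,3]  new=[-3,1]  stable
  step 10. node 3  ⊔preds=[0,3]  new=[0,3]  stable

Least fixpoint reached:
  node 0: [-3,1]
  node 1: [0,3]
  node 2: [0,3]
  node 3: [0,3]
  node 4: [-1,3]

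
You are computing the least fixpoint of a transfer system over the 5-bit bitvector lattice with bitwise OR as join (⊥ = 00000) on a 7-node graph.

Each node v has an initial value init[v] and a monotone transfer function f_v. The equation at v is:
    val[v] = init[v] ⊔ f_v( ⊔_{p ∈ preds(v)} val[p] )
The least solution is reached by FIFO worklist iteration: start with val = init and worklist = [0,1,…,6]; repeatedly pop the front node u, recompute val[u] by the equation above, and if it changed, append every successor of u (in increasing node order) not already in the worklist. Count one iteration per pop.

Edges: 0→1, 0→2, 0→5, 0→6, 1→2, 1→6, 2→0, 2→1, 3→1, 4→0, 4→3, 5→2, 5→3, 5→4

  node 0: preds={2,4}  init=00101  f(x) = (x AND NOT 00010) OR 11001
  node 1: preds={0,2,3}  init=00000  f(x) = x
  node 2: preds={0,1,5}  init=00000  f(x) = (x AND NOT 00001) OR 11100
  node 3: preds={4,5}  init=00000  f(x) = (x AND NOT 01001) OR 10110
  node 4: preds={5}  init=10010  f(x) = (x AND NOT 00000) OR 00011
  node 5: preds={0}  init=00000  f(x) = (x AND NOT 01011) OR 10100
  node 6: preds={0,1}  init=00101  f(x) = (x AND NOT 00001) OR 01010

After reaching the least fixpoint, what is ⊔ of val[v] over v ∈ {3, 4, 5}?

10111

Worklist (16 pops):
  #1 pop 0: in=10010 → 11101 (was 00101); enqueue []
  #2 pop 1: in=11101 → 11101 (was 00000); enqueue []
  #3 pop 2: in=11101 → 11100 (was 00000); enqueue [0,1]
  #4 pop 3: in=10010 → 10110 (was 00000); enqueue []
  #5 pop 4: in=00000 → 10011 (was 10010); enqueue [3]
  #6 pop 5: in=11101 → 10100 (was 00000); enqueue [2,4]
  #7 pop 6: in=11101 → 11111 (was 00101); enqueue []
  #8 pop 0: in=11111 → 11101 (no change)
  #9 pop 1: in=11111 → 11111 (was 11101); enqueue [6]
  #10 pop 3: in=10111 → 10110 (no change)
  #11 pop 2: in=11111 → 11110 (was 11100); enqueue [0,1]
  #12 pop 4: in=10100 → 10111 (was 10011); enqueue [3]
  #13 pop 6: in=11111 → 11111 (no change)
  #14 pop 0: in=11111 → 11101 (no change)
  #15 pop 1: in=11111 → 11111 (no change)
  #16 pop 3: in=10111 → 10110 (no change)

Fixpoint:
  val[0] = 11101
  val[1] = 11111
  val[2] = 11110
  val[3] = 10110
  val[4] = 10111
  val[5] = 10100
  val[6] = 11111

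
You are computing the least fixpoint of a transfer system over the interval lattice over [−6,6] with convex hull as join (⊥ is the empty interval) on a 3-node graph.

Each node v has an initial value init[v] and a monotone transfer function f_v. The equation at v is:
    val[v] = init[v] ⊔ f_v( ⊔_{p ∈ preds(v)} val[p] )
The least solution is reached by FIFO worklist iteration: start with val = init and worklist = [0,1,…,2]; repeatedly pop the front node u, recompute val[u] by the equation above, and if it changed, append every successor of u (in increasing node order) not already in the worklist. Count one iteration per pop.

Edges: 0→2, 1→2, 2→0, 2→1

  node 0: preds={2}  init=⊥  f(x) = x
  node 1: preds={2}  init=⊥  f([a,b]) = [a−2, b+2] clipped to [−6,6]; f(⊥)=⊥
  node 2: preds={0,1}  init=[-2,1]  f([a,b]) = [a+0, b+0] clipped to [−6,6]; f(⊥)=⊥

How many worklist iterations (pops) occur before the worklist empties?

Trace (12 dequeues):
  [1] u=0 | in [-2,1] | out [-2,1] | prev ⊥ | push {}
  [2] u=1 | in [-2,1] | out [-4,3] | prev ⊥ | push {}
  [3] u=2 | in [-4,3] | out [-4,3] | prev [-2,1] | push {0,1}
  [4] u=0 | in [-4,3] | out [-4,3] | prev [-2,1] | push {2}
  [5] u=1 | in [-4,3] | out [-6,5] | prev [-4,3] | push {}
  [6] u=2 | in [-6,5] | out [-6,5] | prev [-4,3] | push {0,1}
  [7] u=0 | in [-6,5] | out [-6,5] | prev [-4,3] | push {2}
  [8] u=1 | in [-6,5] | out [-6,6] | prev [-6,5] | push {}
  [9] u=2 | in [-6,6] | out [-6,6] | prev [-6,5] | push {0,1}
  [10] u=0 | in [-6,6] | out [-6,6] | prev [-6,5] | push {2}
  [11] u=1 | in [-6,6] | out [-6,6] | ==
  [12] u=2 | in [-6,6] | out [-6,6] | ==

Converged values:
  [0] [-6,6]
  [1] [-6,6]
  [2] [-6,6]

12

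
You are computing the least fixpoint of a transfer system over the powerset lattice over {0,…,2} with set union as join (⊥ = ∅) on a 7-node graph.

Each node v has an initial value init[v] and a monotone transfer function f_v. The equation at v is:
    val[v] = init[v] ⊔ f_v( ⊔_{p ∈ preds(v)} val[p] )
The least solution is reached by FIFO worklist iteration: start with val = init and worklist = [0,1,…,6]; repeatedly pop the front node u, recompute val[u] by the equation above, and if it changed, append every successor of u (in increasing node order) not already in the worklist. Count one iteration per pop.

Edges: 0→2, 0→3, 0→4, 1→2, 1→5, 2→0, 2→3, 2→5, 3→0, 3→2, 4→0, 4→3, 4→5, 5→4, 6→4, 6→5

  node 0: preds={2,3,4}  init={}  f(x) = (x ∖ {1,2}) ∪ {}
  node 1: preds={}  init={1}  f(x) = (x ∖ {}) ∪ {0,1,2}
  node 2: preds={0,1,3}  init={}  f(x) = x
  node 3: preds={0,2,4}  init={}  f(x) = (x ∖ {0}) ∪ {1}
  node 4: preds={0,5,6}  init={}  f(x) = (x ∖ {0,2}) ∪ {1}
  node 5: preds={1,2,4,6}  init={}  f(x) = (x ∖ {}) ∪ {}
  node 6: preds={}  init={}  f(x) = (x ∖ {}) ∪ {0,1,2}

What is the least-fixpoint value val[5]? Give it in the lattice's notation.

Iteration log — 12 steps:
  step 1. node 0  ⊔preds={}  new={}  stable
  step 2. node 1  ⊔preds={}  new={0,1,2}  old={1}  +wl: 
  step 3. node 2  ⊔preds={0,1,2}  new={0,1,2}  old={}  +wl: 0
  step 4. node 3  ⊔preds={0,1,2}  new={1,2}  old={}  +wl: 2
  step 5. node 4  ⊔preds={}  new={1}  old={}  +wl: 3
  step 6. node 5  ⊔preds={0,1,2}  new={0,1,2}  old={}  +wl: 4
  step 7. node 6  ⊔preds={}  new={0,1,2}  old={}  +wl: 5
  step 8. node 0  ⊔preds={0,1,2}  new={0}  old={}  +wl: 
  step 9. node 2  ⊔preds={0,1,2}  new={0,1,2}  stable
  step 10. node 3  ⊔preds={0,1,2}  new={1,2}  stable
  step 11. node 4  ⊔preds={0,1,2}  new={1}  stable
  step 12. node 5  ⊔preds={0,1,2}  new={0,1,2}  stable

Least fixpoint reached:
  node 0: {0}
  node 1: {0,1,2}
  node 2: {0,1,2}
  node 3: {1,2}
  node 4: {1}
  node 5: {0,1,2}
  node 6: {0,1,2}

{0,1,2}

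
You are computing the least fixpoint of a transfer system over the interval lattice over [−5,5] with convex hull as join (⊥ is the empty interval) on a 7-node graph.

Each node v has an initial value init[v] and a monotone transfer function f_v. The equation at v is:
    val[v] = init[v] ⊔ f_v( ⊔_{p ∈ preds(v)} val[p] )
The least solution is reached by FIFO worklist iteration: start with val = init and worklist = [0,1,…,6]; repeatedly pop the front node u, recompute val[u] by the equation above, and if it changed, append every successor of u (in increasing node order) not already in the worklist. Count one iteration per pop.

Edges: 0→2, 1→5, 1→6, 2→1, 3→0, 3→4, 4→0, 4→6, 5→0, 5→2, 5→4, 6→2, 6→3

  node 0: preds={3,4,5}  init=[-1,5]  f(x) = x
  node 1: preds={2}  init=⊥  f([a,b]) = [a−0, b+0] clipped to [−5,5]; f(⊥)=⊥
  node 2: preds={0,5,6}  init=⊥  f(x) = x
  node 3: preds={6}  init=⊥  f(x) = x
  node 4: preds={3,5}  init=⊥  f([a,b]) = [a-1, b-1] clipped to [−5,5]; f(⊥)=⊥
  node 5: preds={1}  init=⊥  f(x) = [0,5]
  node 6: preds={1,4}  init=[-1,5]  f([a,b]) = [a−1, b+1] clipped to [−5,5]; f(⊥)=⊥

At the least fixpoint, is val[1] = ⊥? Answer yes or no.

no

Worklist (30 pops):
  #1 pop 0: in=⊥ → [-1,5] (no change)
  #2 pop 1: in=⊥ → ⊥ (no change)
  #3 pop 2: in=[-1,5] → [-1,5] (was ⊥); enqueue [1]
  #4 pop 3: in=[-1,5] → [-1,5] (was ⊥); enqueue [0]
  #5 pop 4: in=[-1,5] → [-2,4] (was ⊥); enqueue []
  #6 pop 5: in=⊥ → [0,5] (was ⊥); enqueue [2,4]
  #7 pop 6: in=[-2,4] → [-3,5] (was [-1,5]); enqueue [3]
  #8 pop 1: in=[-1,5] → [-1,5] (was ⊥); enqueue [5,6]
  #9 pop 0: in=[-2,5] → [-2,5] (was [-1,5]); enqueue []
  #10 pop 2: in=[-3,5] → [-3,5] (was [-1,5]); enqueue [1]
  #11 pop 4: in=[-1,5] → [-2,4] (no change)
  #12 pop 3: in=[-3,5] → [-3,5] (was [-1,5]); enqueue [0,4]
  #13 pop 5: in=[-1,5] → [0,5] (no change)
  #14 pop 6: in=[-2,5] → [-3,5] (no change)
  #15 pop 1: in=[-3,5] → [-3,5] (was [-1,5]); enqueue [5,6]
  #16 pop 0: in=[-3,5] → [-3,5] (was [-2,5]); enqueue [2]
  #17 pop 4: in=[-3,5] → [-4,4] (was [-2,4]); enqueue [0]
  #18 pop 5: in=[-3,5] → [0,5] (no change)
  #19 pop 6: in=[-4,5] → [-5,5] (was [-3,5]); enqueue [3]
  #20 pop 2: in=[-5,5] → [-5,5] (was [-3,5]); enqueue [1]
  #21 pop 0: in=[-4,5] → [-4,5] (was [-3,5]); enqueue [2]
  #22 pop 3: in=[-5,5] → [-5,5] (was [-3,5]); enqueue [0,4]
  #23 pop 1: in=[-5,5] → [-5,5] (was [-3,5]); enqueue [5,6]
  #24 pop 2: in=[-5,5] → [-5,5] (no change)
  #25 pop 0: in=[-5,5] → [-5,5] (was [-4,5]); enqueue [2]
  #26 pop 4: in=[-5,5] → [-5,4] (was [-4,4]); enqueue [0]
  #27 pop 5: in=[-5,5] → [0,5] (no change)
  #28 pop 6: in=[-5,5] → [-5,5] (no change)
  #29 pop 2: in=[-5,5] → [-5,5] (no change)
  #30 pop 0: in=[-5,5] → [-5,5] (no change)

Fixpoint:
  val[0] = [-5,5]
  val[1] = [-5,5]
  val[2] = [-5,5]
  val[3] = [-5,5]
  val[4] = [-5,4]
  val[5] = [0,5]
  val[6] = [-5,5]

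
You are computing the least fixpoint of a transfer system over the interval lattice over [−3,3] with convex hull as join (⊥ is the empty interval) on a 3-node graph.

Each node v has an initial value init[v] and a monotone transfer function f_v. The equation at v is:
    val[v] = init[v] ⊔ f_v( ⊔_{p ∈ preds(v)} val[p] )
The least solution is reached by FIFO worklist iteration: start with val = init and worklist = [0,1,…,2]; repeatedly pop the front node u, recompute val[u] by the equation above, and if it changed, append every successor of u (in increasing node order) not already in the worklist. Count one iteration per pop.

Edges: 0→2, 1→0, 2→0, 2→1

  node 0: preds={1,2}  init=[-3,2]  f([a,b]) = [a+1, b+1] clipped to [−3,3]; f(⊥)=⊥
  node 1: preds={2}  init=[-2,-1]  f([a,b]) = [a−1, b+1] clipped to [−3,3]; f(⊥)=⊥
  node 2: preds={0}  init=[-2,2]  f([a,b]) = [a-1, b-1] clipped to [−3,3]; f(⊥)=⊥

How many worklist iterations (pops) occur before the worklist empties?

Trace (5 dequeues):
  [1] u=0 | in [-2,2] | out [-3,3] | prev [-3,2] | push {}
  [2] u=1 | in [-2,2] | out [-3,3] | prev [-2,-1] | push {0}
  [3] u=2 | in [-3,3] | out [-3,2] | prev [-2,2] | push {1}
  [4] u=0 | in [-3,3] | out [-3,3] | ==
  [5] u=1 | in [-3,2] | out [-3,3] | ==

Converged values:
  [0] [-3,3]
  [1] [-3,3]
  [2] [-3,2]

5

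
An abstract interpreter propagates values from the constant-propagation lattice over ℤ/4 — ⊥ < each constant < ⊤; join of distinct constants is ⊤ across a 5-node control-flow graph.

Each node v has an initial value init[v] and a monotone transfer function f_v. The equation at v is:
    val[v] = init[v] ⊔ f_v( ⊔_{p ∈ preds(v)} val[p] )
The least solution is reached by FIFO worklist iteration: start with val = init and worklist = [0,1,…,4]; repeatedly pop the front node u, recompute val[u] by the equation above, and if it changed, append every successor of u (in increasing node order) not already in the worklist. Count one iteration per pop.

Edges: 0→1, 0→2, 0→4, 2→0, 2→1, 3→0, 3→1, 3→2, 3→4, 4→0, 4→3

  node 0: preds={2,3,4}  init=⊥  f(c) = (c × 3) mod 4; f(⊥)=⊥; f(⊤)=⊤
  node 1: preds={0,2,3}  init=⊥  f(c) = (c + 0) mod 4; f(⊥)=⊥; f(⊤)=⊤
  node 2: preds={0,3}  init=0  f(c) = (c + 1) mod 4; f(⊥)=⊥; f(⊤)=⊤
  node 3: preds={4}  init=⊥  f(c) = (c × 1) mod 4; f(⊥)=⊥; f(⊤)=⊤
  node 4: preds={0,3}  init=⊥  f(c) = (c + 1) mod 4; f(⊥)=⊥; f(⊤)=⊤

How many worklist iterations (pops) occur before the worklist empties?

Trace (17 dequeues):
  [1] u=0 | in 0 | out 0 | prev ⊥ | push {}
  [2] u=1 | in 0 | out 0 | prev ⊥ | push {}
  [3] u=2 | in 0 | out ⊤ | prev 0 | push {0,1}
  [4] u=3 | in ⊥ | out ⊥ | ==
  [5] u=4 | in 0 | out 1 | prev ⊥ | push {3}
  [6] u=0 | in ⊤ | out ⊤ | prev 0 | push {2,4}
  [7] u=1 | in ⊤ | out ⊤ | prev 0 | push {}
  [8] u=3 | in 1 | out 1 | prev ⊥ | push {0,1}
  [9] u=2 | in ⊤ | out ⊤ | ==
  [10] u=4 | in ⊤ | out ⊤ | prev 1 | push {3}
  [11] u=0 | in ⊤ | out ⊤ | ==
  [12] u=1 | in ⊤ | out ⊤ | ==
  [13] u=3 | in ⊤ | out ⊤ | prev 1 | push {0,1,2,4}
  [14] u=0 | in ⊤ | out ⊤ | ==
  [15] u=1 | in ⊤ | out ⊤ | ==
  [16] u=2 | in ⊤ | out ⊤ | ==
  [17] u=4 | in ⊤ | out ⊤ | ==

Converged values:
  [0] ⊤
  [1] ⊤
  [2] ⊤
  [3] ⊤
  [4] ⊤

17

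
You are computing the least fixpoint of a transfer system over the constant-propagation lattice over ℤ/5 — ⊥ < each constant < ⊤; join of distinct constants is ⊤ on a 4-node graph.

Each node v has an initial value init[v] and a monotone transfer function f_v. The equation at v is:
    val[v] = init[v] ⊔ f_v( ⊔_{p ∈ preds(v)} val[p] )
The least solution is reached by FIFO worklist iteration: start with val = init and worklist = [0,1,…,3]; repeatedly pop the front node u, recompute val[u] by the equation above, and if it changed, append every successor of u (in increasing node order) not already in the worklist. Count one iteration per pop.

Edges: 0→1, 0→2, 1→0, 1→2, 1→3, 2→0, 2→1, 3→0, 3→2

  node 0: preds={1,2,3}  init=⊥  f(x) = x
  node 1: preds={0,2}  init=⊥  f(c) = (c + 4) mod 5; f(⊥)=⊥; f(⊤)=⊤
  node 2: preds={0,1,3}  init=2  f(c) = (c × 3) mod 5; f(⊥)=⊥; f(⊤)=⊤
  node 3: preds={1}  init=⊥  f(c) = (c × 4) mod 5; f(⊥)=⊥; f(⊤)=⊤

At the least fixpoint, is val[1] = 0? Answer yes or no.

no

Iteration log — 11 steps:
  step 1. node 0  ⊔preds=2  new=2  old=⊥  +wl: 
  step 2. node 1  ⊔preds=2  new=1  old=⊥  +wl: 0
  step 3. node 2  ⊔preds=⊤  new=⊤  old=2  +wl: 1
  step 4. node 3  ⊔preds=1  new=4  old=⊥  +wl: 2
  step 5. node 0  ⊔preds=⊤  new=⊤  old=2  +wl: 
  step 6. node 1  ⊔preds=⊤  new=⊤  old=1  +wl: 0,3
  step 7. node 2  ⊔preds=⊤  new=⊤  stable
  step 8. node 0  ⊔preds=⊤  new=⊤  stable
  step 9. node 3  ⊔preds=⊤  new=⊤  old=4  +wl: 0,2
  step 10. node 0  ⊔preds=⊤  new=⊤  stable
  step 11. node 2  ⊔preds=⊤  new=⊤  stable

Least fixpoint reached:
  node 0: ⊤
  node 1: ⊤
  node 2: ⊤
  node 3: ⊤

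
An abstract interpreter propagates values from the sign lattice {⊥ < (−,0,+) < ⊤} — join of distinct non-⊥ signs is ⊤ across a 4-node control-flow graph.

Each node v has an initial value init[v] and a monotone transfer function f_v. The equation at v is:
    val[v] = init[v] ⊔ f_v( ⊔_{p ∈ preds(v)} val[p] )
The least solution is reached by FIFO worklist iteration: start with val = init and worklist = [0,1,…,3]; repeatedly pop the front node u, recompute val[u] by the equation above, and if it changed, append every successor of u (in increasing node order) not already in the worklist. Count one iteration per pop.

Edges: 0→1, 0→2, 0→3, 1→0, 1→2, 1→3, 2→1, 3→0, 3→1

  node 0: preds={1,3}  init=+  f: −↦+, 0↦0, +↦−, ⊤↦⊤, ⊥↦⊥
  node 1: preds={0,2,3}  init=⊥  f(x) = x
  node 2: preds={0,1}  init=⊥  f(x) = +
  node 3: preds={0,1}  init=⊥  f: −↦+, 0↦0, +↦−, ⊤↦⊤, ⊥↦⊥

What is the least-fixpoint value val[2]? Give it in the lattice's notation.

+

Worklist (10 pops):
  #1 pop 0: in=⊥ → + (no change)
  #2 pop 1: in=+ → + (was ⊥); enqueue [0]
  #3 pop 2: in=+ → + (was ⊥); enqueue [1]
  #4 pop 3: in=+ → − (was ⊥); enqueue []
  #5 pop 0: in=⊤ → ⊤ (was +); enqueue [2,3]
  #6 pop 1: in=⊤ → ⊤ (was +); enqueue [0]
  #7 pop 2: in=⊤ → + (no change)
  #8 pop 3: in=⊤ → ⊤ (was −); enqueue [1]
  #9 pop 0: in=⊤ → ⊤ (no change)
  #10 pop 1: in=⊤ → ⊤ (no change)

Fixpoint:
  val[0] = ⊤
  val[1] = ⊤
  val[2] = +
  val[3] = ⊤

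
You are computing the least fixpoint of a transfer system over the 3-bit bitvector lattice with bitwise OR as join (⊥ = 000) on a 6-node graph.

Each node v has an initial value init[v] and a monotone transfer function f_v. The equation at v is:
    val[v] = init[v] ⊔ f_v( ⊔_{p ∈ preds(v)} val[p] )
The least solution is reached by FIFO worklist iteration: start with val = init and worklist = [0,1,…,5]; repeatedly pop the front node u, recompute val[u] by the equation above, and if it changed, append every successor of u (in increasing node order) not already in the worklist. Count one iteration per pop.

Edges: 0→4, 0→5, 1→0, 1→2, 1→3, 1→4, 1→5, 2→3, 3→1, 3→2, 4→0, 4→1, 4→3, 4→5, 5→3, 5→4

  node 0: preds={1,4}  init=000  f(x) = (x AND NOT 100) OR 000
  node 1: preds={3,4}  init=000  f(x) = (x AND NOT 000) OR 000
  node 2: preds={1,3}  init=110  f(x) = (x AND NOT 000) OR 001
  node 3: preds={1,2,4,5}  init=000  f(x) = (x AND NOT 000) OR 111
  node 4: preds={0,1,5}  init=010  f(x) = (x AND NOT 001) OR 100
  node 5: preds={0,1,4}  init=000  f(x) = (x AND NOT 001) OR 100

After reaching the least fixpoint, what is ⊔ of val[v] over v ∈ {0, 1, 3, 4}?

111

Trace (14 dequeues):
  [1] u=0 | in 010 | out 010 | prev 000 | push {}
  [2] u=1 | in 010 | out 010 | prev 000 | push {0}
  [3] u=2 | in 010 | out 111 | prev 110 | push {}
  [4] u=3 | in 111 | out 111 | prev 000 | push {1,2}
  [5] u=4 | in 010 | out 110 | prev 010 | push {3}
  [6] u=5 | in 110 | out 110 | prev 000 | push {4}
  [7] u=0 | in 110 | out 010 | ==
  [8] u=1 | in 111 | out 111 | prev 010 | push {0,5}
  [9] u=2 | in 111 | out 111 | ==
  [10] u=3 | in 111 | out 111 | ==
  [11] u=4 | in 111 | out 110 | ==
  [12] u=0 | in 111 | out 011 | prev 010 | push {4}
  [13] u=5 | in 111 | out 110 | ==
  [14] u=4 | in 111 | out 110 | ==

Converged values:
  [0] 011
  [1] 111
  [2] 111
  [3] 111
  [4] 110
  [5] 110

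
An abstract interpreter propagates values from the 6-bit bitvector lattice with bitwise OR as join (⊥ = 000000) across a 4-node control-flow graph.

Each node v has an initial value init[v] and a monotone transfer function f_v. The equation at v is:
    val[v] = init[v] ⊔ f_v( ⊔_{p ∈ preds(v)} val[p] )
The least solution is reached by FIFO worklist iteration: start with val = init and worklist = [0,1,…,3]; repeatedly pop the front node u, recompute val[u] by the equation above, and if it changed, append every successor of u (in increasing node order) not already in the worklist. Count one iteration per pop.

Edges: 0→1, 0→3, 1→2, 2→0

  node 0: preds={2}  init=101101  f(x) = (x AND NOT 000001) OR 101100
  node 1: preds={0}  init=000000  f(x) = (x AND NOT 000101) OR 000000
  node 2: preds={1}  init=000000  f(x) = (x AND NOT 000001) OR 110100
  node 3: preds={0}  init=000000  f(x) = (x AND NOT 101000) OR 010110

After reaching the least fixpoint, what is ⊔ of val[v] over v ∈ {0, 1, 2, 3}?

111111

Worklist (8 pops):
  #1 pop 0: in=000000 → 101101 (no change)
  #2 pop 1: in=101101 → 101000 (was 000000); enqueue []
  #3 pop 2: in=101000 → 111100 (was 000000); enqueue [0]
  #4 pop 3: in=101101 → 010111 (was 000000); enqueue []
  #5 pop 0: in=111100 → 111101 (was 101101); enqueue [1,3]
  #6 pop 1: in=111101 → 111000 (was 101000); enqueue [2]
  #7 pop 3: in=111101 → 010111 (no change)
  #8 pop 2: in=111000 → 111100 (no change)

Fixpoint:
  val[0] = 111101
  val[1] = 111000
  val[2] = 111100
  val[3] = 010111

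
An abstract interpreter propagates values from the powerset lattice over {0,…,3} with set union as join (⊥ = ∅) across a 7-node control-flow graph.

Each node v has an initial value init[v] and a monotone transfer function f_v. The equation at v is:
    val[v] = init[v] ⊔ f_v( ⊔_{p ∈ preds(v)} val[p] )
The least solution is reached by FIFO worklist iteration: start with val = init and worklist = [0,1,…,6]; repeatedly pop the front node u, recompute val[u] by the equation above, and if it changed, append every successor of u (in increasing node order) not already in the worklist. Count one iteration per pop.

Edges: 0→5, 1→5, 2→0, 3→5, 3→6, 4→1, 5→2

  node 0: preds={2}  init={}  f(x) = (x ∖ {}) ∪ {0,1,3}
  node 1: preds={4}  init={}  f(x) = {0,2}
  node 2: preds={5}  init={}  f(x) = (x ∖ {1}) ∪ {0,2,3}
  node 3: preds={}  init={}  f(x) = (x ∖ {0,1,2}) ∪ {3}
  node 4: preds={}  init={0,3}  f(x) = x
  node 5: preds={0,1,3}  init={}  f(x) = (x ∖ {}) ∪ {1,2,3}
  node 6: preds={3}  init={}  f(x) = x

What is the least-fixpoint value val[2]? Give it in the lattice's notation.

{0,2,3}

Trace (10 dequeues):
  [1] u=0 | in {} | out {0,1,3} | prev {} | push {}
  [2] u=1 | in {0,3} | out {0,2} | prev {} | push {}
  [3] u=2 | in {} | out {0,2,3} | prev {} | push {0}
  [4] u=3 | in {} | out {3} | prev {} | push {}
  [5] u=4 | in {} | out {0,3} | ==
  [6] u=5 | in {0,1,2,3} | out {0,1,2,3} | prev {} | push {2}
  [7] u=6 | in {3} | out {3} | prev {} | push {}
  [8] u=0 | in {0,2,3} | out {0,1,2,3} | prev {0,1,3} | push {5}
  [9] u=2 | in {0,1,2,3} | out {0,2,3} | ==
  [10] u=5 | in {0,1,2,3} | out {0,1,2,3} | ==

Converged values:
  [0] {0,1,2,3}
  [1] {0,2}
  [2] {0,2,3}
  [3] {3}
  [4] {0,3}
  [5] {0,1,2,3}
  [6] {3}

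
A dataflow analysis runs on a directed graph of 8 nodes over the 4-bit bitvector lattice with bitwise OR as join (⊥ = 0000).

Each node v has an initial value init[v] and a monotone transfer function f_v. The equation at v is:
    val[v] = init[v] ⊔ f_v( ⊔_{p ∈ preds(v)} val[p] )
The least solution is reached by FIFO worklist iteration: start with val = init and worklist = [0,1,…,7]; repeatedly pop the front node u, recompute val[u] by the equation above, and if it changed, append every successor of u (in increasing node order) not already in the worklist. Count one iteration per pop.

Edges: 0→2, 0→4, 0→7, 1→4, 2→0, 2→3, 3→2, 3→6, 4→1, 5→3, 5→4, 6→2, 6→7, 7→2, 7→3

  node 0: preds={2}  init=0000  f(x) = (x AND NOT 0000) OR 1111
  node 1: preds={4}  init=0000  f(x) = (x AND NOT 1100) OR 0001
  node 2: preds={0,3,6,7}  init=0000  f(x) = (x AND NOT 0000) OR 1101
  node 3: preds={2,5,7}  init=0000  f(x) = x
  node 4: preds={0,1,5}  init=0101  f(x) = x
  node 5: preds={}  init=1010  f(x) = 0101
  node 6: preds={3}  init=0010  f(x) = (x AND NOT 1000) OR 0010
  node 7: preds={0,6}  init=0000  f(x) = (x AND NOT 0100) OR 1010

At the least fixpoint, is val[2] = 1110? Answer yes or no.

no

Trace (13 dequeues):
  [1] u=0 | in 0000 | out 1111 | prev 0000 | push {}
  [2] u=1 | in 0101 | out 0001 | prev 0000 | push {}
  [3] u=2 | in 1111 | out 1111 | prev 0000 | push {0}
  [4] u=3 | in 1111 | out 1111 | prev 0000 | push {2}
  [5] u=4 | in 1111 | out 1111 | prev 0101 | push {1}
  [6] u=5 | in 0000 | out 1111 | prev 1010 | push {3,4}
  [7] u=6 | in 1111 | out 0111 | prev 0010 | push {}
  [8] u=7 | in 1111 | out 1011 | prev 0000 | push {}
  [9] u=0 | in 1111 | out 1111 | ==
  [10] u=2 | in 1111 | out 1111 | ==
  [11] u=1 | in 1111 | out 0011 | prev 0001 | push {}
  [12] u=3 | in 1111 | out 1111 | ==
  [13] u=4 | in 1111 | out 1111 | ==

Converged values:
  [0] 1111
  [1] 0011
  [2] 1111
  [3] 1111
  [4] 1111
  [5] 1111
  [6] 0111
  [7] 1011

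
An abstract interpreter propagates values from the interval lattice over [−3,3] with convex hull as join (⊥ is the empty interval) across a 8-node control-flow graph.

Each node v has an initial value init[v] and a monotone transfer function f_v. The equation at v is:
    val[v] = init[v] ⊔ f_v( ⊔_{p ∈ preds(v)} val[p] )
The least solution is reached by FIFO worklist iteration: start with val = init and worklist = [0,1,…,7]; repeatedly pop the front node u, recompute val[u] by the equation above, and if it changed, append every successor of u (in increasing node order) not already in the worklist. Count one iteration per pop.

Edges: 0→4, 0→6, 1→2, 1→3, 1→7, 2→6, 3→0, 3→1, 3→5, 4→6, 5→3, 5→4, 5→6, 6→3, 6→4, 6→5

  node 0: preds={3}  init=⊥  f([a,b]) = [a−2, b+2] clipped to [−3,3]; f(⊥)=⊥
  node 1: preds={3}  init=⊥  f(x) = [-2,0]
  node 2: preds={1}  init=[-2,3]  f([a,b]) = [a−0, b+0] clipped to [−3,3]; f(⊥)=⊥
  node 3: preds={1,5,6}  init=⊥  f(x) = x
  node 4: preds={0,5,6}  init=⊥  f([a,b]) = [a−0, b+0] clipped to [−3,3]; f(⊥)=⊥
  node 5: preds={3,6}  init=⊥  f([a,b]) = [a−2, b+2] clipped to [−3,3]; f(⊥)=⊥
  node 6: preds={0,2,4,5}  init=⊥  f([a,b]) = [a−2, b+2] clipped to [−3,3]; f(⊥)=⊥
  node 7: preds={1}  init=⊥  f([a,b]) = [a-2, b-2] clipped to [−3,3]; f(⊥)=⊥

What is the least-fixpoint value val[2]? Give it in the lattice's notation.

[-2,3]

Iteration log — 19 steps:
  step 1. node 0  ⊔preds=⊥  new=⊥  stable
  step 2. node 1  ⊔preds=⊥  new=[-2,0]  old=⊥  +wl: 
  step 3. node 2  ⊔preds=[-2,0]  new=[-2,3]  stable
  step 4. node 3  ⊔preds=[-2,0]  new=[-2,0]  old=⊥  +wl: 0,1
  step 5. node 4  ⊔preds=⊥  new=⊥  stable
  step 6. node 5  ⊔preds=[-2,0]  new=[-3,2]  old=⊥  +wl: 3,4
  step 7. node 6  ⊔preds=[-3,3]  new=[-3,3]  old=⊥  +wl: 5
  step 8. node 7  ⊔preds=[-2,0]  new=[-3,-2]  old=⊥  +wl: 
  step 9. node 0  ⊔preds=[-2,0]  new=[-3,2]  old=⊥  +wl: 6
  step 10. node 1  ⊔preds=[-2,0]  new=[-2,0]  stable
  step 11. node 3  ⊔preds=[-3,3]  new=[-3,3]  old=[-2,0]  +wl: 0,1
  step 12. node 4  ⊔preds=[-3,3]  new=[-3,3]  old=⊥  +wl: 
  step 13. node 5  ⊔preds=[-3,3]  new=[-3,3]  old=[-3,2]  +wl: 3,4
  step 14. node 6  ⊔preds=[-3,3]  new=[-3,3]  stable
  step 15. node 0  ⊔preds=[-3,3]  new=[-3,3]  old=[-3,2]  +wl: 6
  step 16. node 1  ⊔preds=[-3,3]  new=[-2,0]  stable
  step 17. node 3  ⊔preds=[-3,3]  new=[-3,3]  stable
  step 18. node 4  ⊔preds=[-3,3]  new=[-3,3]  stable
  step 19. node 6  ⊔preds=[-3,3]  new=[-3,3]  stable

Least fixpoint reached:
  node 0: [-3,3]
  node 1: [-2,0]
  node 2: [-2,3]
  node 3: [-3,3]
  node 4: [-3,3]
  node 5: [-3,3]
  node 6: [-3,3]
  node 7: [-3,-2]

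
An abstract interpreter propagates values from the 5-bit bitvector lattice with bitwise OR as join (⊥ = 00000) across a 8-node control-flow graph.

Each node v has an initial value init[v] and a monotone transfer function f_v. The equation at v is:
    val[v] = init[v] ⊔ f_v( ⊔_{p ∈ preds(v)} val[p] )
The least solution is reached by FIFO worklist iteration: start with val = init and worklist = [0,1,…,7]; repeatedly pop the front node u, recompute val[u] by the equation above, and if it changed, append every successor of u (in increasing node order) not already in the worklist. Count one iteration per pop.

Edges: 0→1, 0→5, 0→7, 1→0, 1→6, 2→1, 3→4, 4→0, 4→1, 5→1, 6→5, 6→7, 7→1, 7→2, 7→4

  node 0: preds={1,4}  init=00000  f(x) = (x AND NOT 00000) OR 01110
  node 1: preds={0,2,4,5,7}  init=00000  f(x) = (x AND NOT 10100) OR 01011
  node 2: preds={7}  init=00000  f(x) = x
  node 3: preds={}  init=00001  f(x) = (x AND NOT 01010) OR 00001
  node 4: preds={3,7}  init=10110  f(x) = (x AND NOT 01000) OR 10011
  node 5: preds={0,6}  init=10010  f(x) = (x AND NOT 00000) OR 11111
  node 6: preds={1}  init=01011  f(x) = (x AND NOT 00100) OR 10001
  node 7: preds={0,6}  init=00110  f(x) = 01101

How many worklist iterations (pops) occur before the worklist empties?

15

Trace (15 dequeues):
  [1] u=0 | in 10110 | out 11110 | prev 00000 | push {}
  [2] u=1 | in 11110 | out 01011 | prev 00000 | push {0}
  [3] u=2 | in 00110 | out 00110 | prev 00000 | push {1}
  [4] u=3 | in 00000 | out 00001 | ==
  [5] u=4 | in 00111 | out 10111 | prev 10110 | push {}
  [6] u=5 | in 11111 | out 11111 | prev 10010 | push {}
  [7] u=6 | in 01011 | out 11011 | prev 01011 | push {5}
  [8] u=7 | in 11111 | out 01111 | prev 00110 | push {2,4}
  [9] u=0 | in 11111 | out 11111 | prev 11110 | push {7}
  [10] u=1 | in 11111 | out 01011 | ==
  [11] u=5 | in 11111 | out 11111 | ==
  [12] u=2 | in 01111 | out 01111 | prev 00110 | push {1}
  [13] u=4 | in 01111 | out 10111 | ==
  [14] u=7 | in 11111 | out 01111 | ==
  [15] u=1 | in 11111 | out 01011 | ==

Converged values:
  [0] 11111
  [1] 01011
  [2] 01111
  [3] 00001
  [4] 10111
  [5] 11111
  [6] 11011
  [7] 01111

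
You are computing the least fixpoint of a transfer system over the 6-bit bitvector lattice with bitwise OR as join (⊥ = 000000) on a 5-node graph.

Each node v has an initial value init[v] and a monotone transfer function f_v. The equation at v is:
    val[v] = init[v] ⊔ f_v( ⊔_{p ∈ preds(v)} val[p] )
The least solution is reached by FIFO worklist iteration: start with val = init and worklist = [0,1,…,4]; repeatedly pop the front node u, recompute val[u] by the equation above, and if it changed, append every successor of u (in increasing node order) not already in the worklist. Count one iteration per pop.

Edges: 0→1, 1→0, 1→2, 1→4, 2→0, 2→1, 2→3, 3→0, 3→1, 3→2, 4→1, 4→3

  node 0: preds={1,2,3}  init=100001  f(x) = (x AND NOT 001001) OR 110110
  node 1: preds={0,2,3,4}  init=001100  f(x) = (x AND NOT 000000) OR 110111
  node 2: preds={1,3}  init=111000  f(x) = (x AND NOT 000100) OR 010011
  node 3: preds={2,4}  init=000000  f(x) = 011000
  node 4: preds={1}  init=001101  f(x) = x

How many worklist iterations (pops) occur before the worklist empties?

9

Worklist (9 pops):
  #1 pop 0: in=111100 → 110111 (was 100001); enqueue []
  #2 pop 1: in=111111 → 111111 (was 001100); enqueue [0]
  #3 pop 2: in=111111 → 111011 (was 111000); enqueue [1]
  #4 pop 3: in=111111 → 011000 (was 000000); enqueue [2]
  #5 pop 4: in=111111 → 111111 (was 001101); enqueue [3]
  #6 pop 0: in=111111 → 110111 (no change)
  #7 pop 1: in=111111 → 111111 (no change)
  #8 pop 2: in=111111 → 111011 (no change)
  #9 pop 3: in=111111 → 011000 (no change)

Fixpoint:
  val[0] = 110111
  val[1] = 111111
  val[2] = 111011
  val[3] = 011000
  val[4] = 111111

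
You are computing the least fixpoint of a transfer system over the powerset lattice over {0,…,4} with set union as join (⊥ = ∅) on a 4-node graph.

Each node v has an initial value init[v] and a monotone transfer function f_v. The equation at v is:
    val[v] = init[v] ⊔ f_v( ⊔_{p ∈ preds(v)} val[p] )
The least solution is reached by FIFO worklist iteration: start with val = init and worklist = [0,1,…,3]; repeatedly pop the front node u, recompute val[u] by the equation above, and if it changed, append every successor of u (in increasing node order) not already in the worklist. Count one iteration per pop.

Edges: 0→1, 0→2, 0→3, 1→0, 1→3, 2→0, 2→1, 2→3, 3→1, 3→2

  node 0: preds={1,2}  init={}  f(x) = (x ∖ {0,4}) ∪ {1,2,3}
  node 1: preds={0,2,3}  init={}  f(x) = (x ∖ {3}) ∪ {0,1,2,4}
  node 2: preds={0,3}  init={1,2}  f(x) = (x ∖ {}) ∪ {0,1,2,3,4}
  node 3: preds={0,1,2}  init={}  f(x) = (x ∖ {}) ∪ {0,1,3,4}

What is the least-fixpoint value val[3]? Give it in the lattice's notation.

{0,1,2,3,4}

Trace (7 dequeues):
  [1] u=0 | in {1,2} | out {1,2,3} | prev {} | push {}
  [2] u=1 | in {1,2,3} | out {0,1,2,4} | prev {} | push {0}
  [3] u=2 | in {1,2,3} | out {0,1,2,3,4} | prev {1,2} | push {1}
  [4] u=3 | in {0,1,2,3,4} | out {0,1,2,3,4} | prev {} | push {2}
  [5] u=0 | in {0,1,2,3,4} | out {1,2,3} | ==
  [6] u=1 | in {0,1,2,3,4} | out {0,1,2,4} | ==
  [7] u=2 | in {0,1,2,3,4} | out {0,1,2,3,4} | ==

Converged values:
  [0] {1,2,3}
  [1] {0,1,2,4}
  [2] {0,1,2,3,4}
  [3] {0,1,2,3,4}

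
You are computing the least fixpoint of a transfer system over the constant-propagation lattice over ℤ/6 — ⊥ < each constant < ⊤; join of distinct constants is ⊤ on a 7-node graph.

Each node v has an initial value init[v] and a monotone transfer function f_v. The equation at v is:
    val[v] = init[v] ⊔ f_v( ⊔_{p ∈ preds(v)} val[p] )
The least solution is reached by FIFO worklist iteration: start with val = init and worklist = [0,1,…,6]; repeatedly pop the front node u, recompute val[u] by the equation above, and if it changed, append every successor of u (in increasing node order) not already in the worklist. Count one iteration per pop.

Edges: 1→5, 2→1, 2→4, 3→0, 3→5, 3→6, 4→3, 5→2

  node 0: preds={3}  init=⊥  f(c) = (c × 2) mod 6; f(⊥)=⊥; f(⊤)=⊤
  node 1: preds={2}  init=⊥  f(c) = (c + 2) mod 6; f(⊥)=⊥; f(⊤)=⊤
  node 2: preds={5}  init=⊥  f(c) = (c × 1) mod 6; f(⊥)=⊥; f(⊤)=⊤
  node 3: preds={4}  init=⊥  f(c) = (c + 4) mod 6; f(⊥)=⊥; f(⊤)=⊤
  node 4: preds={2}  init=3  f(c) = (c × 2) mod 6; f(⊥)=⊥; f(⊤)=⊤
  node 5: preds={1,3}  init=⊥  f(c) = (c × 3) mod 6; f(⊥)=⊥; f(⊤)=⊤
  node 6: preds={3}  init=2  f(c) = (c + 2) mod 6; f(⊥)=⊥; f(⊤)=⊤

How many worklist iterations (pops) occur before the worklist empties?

Iteration log — 20 steps:
  step 1. node 0  ⊔preds=⊥  new=⊥  stable
  step 2. node 1  ⊔preds=⊥  new=⊥  stable
  step 3. node 2  ⊔preds=⊥  new=⊥  stable
  step 4. node 3  ⊔preds=3  new=1  old=⊥  +wl: 0
  step 5. node 4  ⊔preds=⊥  new=3  stable
  step 6. node 5  ⊔preds=1  new=3  old=⊥  +wl: 2
  step 7. node 6  ⊔preds=1  new=⊤  old=2  +wl: 
  step 8. node 0  ⊔preds=1  new=2  old=⊥  +wl: 
  step 9. node 2  ⊔preds=3  new=3  old=⊥  +wl: 1,4
  step 10. node 1  ⊔preds=3  new=5  old=⊥  +wl: 5
  step 11. node 4  ⊔preds=3  new=⊤  old=3  +wl: 3
  step 12. node 5  ⊔preds=⊤  new=⊤  old=3  +wl: 2
  step 13. node 3  ⊔preds=⊤  new=⊤  old=1  +wl: 0,5,6
  step 14. node 2  ⊔preds=⊤  new=⊤  old=3  +wl: 1,4
  step 15. node 0  ⊔preds=⊤  new=⊤  old=2  +wl: 
  step 16. node 5  ⊔preds=⊤  new=⊤  stable
  step 17. node 6  ⊔preds=⊤  new=⊤  stable
  step 18. node 1  ⊔preds=⊤  new=⊤  old=5  +wl: 5
  step 19. node 4  ⊔preds=⊤  new=⊤  stable
  step 20. node 5  ⊔preds=⊤  new=⊤  stable

Least fixpoint reached:
  node 0: ⊤
  node 1: ⊤
  node 2: ⊤
  node 3: ⊤
  node 4: ⊤
  node 5: ⊤
  node 6: ⊤

20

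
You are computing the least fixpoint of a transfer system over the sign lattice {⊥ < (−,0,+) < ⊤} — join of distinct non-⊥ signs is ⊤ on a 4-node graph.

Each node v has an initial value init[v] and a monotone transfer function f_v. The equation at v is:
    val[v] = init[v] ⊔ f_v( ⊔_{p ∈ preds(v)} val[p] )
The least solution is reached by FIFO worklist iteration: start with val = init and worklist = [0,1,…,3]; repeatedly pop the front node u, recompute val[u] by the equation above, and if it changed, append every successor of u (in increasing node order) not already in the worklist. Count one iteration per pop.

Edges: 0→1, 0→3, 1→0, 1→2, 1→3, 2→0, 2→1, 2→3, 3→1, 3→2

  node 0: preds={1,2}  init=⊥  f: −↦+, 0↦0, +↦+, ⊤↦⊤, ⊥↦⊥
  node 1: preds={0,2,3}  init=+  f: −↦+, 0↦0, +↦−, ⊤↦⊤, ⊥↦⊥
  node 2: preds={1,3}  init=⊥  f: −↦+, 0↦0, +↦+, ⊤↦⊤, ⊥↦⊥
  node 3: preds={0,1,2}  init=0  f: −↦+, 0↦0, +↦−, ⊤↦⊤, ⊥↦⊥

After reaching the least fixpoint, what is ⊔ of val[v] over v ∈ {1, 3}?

⊤

Trace (8 dequeues):
  [1] u=0 | in + | out + | prev ⊥ | push {}
  [2] u=1 | in ⊤ | out ⊤ | prev + | push {0}
  [3] u=2 | in ⊤ | out ⊤ | prev ⊥ | push {1}
  [4] u=3 | in ⊤ | out ⊤ | prev 0 | push {2}
  [5] u=0 | in ⊤ | out ⊤ | prev + | push {3}
  [6] u=1 | in ⊤ | out ⊤ | ==
  [7] u=2 | in ⊤ | out ⊤ | ==
  [8] u=3 | in ⊤ | out ⊤ | ==

Converged values:
  [0] ⊤
  [1] ⊤
  [2] ⊤
  [3] ⊤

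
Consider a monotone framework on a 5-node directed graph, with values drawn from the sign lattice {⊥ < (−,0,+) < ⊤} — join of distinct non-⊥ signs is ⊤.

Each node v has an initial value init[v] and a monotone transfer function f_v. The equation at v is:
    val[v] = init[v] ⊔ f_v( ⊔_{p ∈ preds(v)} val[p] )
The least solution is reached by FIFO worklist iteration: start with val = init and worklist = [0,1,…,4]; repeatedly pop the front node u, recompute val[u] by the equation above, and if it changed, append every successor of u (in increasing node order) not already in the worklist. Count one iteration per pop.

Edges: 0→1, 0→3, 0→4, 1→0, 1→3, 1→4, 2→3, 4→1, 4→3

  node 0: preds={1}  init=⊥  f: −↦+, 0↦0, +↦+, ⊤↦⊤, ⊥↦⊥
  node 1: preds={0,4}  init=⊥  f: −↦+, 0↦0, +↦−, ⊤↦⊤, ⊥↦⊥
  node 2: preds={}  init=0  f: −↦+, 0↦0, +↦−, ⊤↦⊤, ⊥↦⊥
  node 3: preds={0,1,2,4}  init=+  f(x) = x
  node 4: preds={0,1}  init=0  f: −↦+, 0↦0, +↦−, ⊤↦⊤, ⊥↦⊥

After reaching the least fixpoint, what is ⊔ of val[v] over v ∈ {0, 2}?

0

Iteration log — 9 steps:
  step 1. node 0  ⊔preds=⊥  new=⊥  stable
  step 2. node 1  ⊔preds=0  new=0  old=⊥  +wl: 0
  step 3. node 2  ⊔preds=⊥  new=0  stable
  step 4. node 3  ⊔preds=0  new=⊤  old=+  +wl: 
  step 5. node 4  ⊔preds=0  new=0  stable
  step 6. node 0  ⊔preds=0  new=0  old=⊥  +wl: 1,3,4
  step 7. node 1  ⊔preds=0  new=0  stable
  step 8. node 3  ⊔preds=0  new=⊤  stable
  step 9. node 4  ⊔preds=0  new=0  stable

Least fixpoint reached:
  node 0: 0
  node 1: 0
  node 2: 0
  node 3: ⊤
  node 4: 0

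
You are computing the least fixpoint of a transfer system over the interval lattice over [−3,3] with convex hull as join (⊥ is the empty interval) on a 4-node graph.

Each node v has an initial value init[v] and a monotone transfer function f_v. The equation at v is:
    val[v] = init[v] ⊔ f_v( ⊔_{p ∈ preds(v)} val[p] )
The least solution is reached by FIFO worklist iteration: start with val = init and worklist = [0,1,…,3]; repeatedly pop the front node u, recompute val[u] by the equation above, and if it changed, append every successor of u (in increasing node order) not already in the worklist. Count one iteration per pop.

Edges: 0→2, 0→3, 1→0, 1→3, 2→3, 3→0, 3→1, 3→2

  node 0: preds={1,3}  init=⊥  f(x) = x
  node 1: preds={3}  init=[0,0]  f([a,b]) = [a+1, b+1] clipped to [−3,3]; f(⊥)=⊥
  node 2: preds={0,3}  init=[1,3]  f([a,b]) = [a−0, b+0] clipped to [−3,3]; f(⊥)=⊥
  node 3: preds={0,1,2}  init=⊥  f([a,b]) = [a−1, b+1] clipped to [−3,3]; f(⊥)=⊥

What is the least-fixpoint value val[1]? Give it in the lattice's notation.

Iteration log — 17 steps:
  step 1. node 0  ⊔preds=[0,0]  new=[0,0]  old=⊥  +wl: 
  step 2. node 1  ⊔preds=⊥  new=[0,0]  stable
  step 3. node 2  ⊔preds=[0,0]  new=[0,3]  old=[1,3]  +wl: 
  step 4. node 3  ⊔preds=[0,3]  new=[-1,3]  old=⊥  +wl: 0,1,2
  step 5. node 0  ⊔preds=[-1,3]  new=[-1,3]  old=[0,0]  +wl: 3
  step 6. node 1  ⊔preds=[-1,3]  new=[0,3]  old=[0,0]  +wl: 0
  step 7. node 2  ⊔preds=[-1,3]  new=[-1,3]  old=[0,3]  +wl: 
  step 8. node 3  ⊔preds=[-1,3]  new=[-2,3]  old=[-1,3]  +wl: 1,2
  step 9. node 0  ⊔preds=[-2,3]  new=[-2,3]  old=[-1,3]  +wl: 3
  step 10. node 1  ⊔preds=[-2,3]  new=[-1,3]  old=[0,3]  +wl: 0
  step 11. node 2  ⊔preds=[-2,3]  new=[-2,3]  old=[-1,3]  +wl: 
  step 12. node 3  ⊔preds=[-2,3]  new=[-3,3]  old=[-2,3]  +wl: 1,2
  step 13. node 0  ⊔preds=[-3,3]  new=[-3,3]  old=[-2,3]  +wl: 3
  step 14. node 1  ⊔preds=[-3,3]  new=[-2,3]  old=[-1,3]  +wl: 0
  step 15. node 2  ⊔preds=[-3,3]  new=[-3,3]  old=[-2,3]  +wl: 
  step 16. node 3  ⊔preds=[-3,3]  new=[-3,3]  stable
  step 17. node 0  ⊔preds=[-3,3]  new=[-3,3]  stable

Least fixpoint reached:
  node 0: [-3,3]
  node 1: [-2,3]
  node 2: [-3,3]
  node 3: [-3,3]

[-2,3]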